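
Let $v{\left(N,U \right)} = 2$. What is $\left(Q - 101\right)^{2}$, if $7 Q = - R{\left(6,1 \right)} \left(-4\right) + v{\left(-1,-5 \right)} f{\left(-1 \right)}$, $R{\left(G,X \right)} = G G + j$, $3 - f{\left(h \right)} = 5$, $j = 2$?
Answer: $\frac{312481}{49} \approx 6377.2$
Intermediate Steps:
$f{\left(h \right)} = -2$ ($f{\left(h \right)} = 3 - 5 = -2$)
$R{\left(G,X \right)} = 2 + G^{2}$ ($R{\left(G,X \right)} = G G + 2 = G^{2} + 2 = 2 + G^{2}$)
$Q = \frac{148}{7}$ ($Q = \frac{- (2 + 6^{2}) \left(-4\right) + 2 \left(-2\right)}{7} = \frac{- (2 + 36) \left(-4\right) - 4}{7} = \frac{\left(-1\right) 38 \left(-4\right) - 4}{7} = \frac{\left(-38\right) \left(-4\right) - 4}{7} = \frac{152 - 4}{7} = \frac{1}{7} \cdot 148 = \frac{148}{7} \approx 21.143$)
$\left(Q - 101\right)^{2} = \left(\frac{148}{7} - 101\right)^{2} = \left(- \frac{559}{7}\right)^{2} = \frac{312481}{49}$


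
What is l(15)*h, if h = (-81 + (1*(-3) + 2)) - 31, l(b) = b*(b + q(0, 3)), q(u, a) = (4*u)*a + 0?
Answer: -25425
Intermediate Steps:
q(u, a) = 4*a*u (q(u, a) = 4*a*u + 0 = 4*a*u)
l(b) = b² (l(b) = b*(b + 4*3*0) = b*(b + 0) = b*b = b²)
h = -113 (h = (-81 + (-3 + 2)) - 31 = (-81 - 1) - 31 = -82 - 31 = -113)
l(15)*h = 15²*(-113) = 225*(-113) = -25425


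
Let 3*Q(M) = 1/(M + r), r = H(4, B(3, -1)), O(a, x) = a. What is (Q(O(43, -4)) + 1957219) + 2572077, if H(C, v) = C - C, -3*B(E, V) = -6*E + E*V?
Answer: 584279185/129 ≈ 4.5293e+6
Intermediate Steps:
B(E, V) = 2*E - E*V/3 (B(E, V) = -(-6*E + E*V)/3 = 2*E - E*V/3)
H(C, v) = 0
r = 0
Q(M) = 1/(3*M) (Q(M) = 1/(3*(M + 0)) = 1/(3*M))
(Q(O(43, -4)) + 1957219) + 2572077 = ((⅓)/43 + 1957219) + 2572077 = ((⅓)*(1/43) + 1957219) + 2572077 = (1/129 + 1957219) + 2572077 = 252481252/129 + 2572077 = 584279185/129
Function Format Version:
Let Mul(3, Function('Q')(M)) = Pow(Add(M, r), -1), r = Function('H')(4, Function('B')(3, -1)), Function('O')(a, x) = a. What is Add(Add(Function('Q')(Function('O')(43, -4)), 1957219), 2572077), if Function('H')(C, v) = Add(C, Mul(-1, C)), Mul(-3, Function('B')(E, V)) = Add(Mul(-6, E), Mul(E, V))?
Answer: Rational(584279185, 129) ≈ 4.5293e+6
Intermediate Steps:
Function('B')(E, V) = Add(Mul(2, E), Mul(Rational(-1, 3), E, V)) (Function('B')(E, V) = Mul(Rational(-1, 3), Add(Mul(-6, E), Mul(E, V))) = Add(Mul(2, E), Mul(Rational(-1, 3), E, V)))
Function('H')(C, v) = 0
r = 0
Function('Q')(M) = Mul(Rational(1, 3), Pow(M, -1)) (Function('Q')(M) = Mul(Rational(1, 3), Pow(Add(M, 0), -1)) = Mul(Rational(1, 3), Pow(M, -1)))
Add(Add(Function('Q')(Function('O')(43, -4)), 1957219), 2572077) = Add(Add(Mul(Rational(1, 3), Pow(43, -1)), 1957219), 2572077) = Add(Add(Mul(Rational(1, 3), Rational(1, 43)), 1957219), 2572077) = Add(Add(Rational(1, 129), 1957219), 2572077) = Add(Rational(252481252, 129), 2572077) = Rational(584279185, 129)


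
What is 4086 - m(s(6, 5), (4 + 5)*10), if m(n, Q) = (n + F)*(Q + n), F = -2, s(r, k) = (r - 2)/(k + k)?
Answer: 105766/25 ≈ 4230.6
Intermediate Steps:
s(r, k) = (-2 + r)/(2*k) (s(r, k) = (-2 + r)/((2*k)) = (-2 + r)*(1/(2*k)) = (-2 + r)/(2*k))
m(n, Q) = (-2 + n)*(Q + n) (m(n, Q) = (n - 2)*(Q + n) = (-2 + n)*(Q + n))
4086 - m(s(6, 5), (4 + 5)*10) = 4086 - (((½)*(-2 + 6)/5)² - 2*(4 + 5)*10 - (-2 + 6)/5 + ((4 + 5)*10)*((½)*(-2 + 6)/5)) = 4086 - (((½)*(⅕)*4)² - 18*10 - 4/5 + (9*10)*((½)*(⅕)*4)) = 4086 - ((⅖)² - 2*90 - 2*⅖ + 90*(⅖)) = 4086 - (4/25 - 180 - ⅘ + 36) = 4086 - 1*(-3616/25) = 4086 + 3616/25 = 105766/25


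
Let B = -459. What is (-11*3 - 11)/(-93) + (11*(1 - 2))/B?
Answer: 7073/14229 ≈ 0.49708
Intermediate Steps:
(-11*3 - 11)/(-93) + (11*(1 - 2))/B = (-11*3 - 11)/(-93) + (11*(1 - 2))/(-459) = (-33 - 11)*(-1/93) + (11*(-1))*(-1/459) = -44*(-1/93) - 11*(-1/459) = 44/93 + 11/459 = 7073/14229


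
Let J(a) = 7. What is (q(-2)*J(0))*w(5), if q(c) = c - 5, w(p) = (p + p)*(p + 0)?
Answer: -2450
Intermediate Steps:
w(p) = 2*p**2 (w(p) = (2*p)*p = 2*p**2)
q(c) = -5 + c
(q(-2)*J(0))*w(5) = ((-5 - 2)*7)*(2*5**2) = (-7*7)*(2*25) = -49*50 = -2450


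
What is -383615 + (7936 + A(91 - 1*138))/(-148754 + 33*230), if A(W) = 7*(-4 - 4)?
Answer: -13538158935/35291 ≈ -3.8362e+5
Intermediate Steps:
A(W) = -56 (A(W) = 7*(-8) = -56)
-383615 + (7936 + A(91 - 1*138))/(-148754 + 33*230) = -383615 + (7936 - 56)/(-148754 + 33*230) = -383615 + 7880/(-148754 + 7590) = -383615 + 7880/(-141164) = -383615 + 7880*(-1/141164) = -383615 - 1970/35291 = -13538158935/35291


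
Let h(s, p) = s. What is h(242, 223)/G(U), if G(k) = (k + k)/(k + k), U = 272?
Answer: 242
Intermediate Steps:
G(k) = 1 (G(k) = (2*k)/((2*k)) = (2*k)*(1/(2*k)) = 1)
h(242, 223)/G(U) = 242/1 = 242*1 = 242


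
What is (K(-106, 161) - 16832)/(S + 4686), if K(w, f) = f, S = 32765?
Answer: -16671/37451 ≈ -0.44514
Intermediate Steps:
(K(-106, 161) - 16832)/(S + 4686) = (161 - 16832)/(32765 + 4686) = -16671/37451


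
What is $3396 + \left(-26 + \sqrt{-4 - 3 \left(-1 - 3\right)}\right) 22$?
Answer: $2824 + 44 \sqrt{2} \approx 2886.2$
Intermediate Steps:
$3396 + \left(-26 + \sqrt{-4 - 3 \left(-1 - 3\right)}\right) 22 = 3396 + \left(-26 + \sqrt{-4 - -12}\right) 22 = 3396 + \left(-26 + \sqrt{-4 + 12}\right) 22 = 3396 + \left(-26 + \sqrt{8}\right) 22 = 3396 + \left(-26 + 2 \sqrt{2}\right) 22 = 3396 - \left(572 - 44 \sqrt{2}\right) = 2824 + 44 \sqrt{2}$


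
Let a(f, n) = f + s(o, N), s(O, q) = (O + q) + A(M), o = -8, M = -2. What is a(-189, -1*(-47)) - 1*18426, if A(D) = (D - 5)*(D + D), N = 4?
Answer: -18591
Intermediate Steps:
A(D) = 2*D*(-5 + D) (A(D) = (-5 + D)*(2*D) = 2*D*(-5 + D))
s(O, q) = 28 + O + q (s(O, q) = (O + q) + 2*(-2)*(-5 - 2) = (O + q) + 2*(-2)*(-7) = (O + q) + 28 = 28 + O + q)
a(f, n) = 24 + f (a(f, n) = f + (28 - 8 + 4) = f + 24 = 24 + f)
a(-189, -1*(-47)) - 1*18426 = (24 - 189) - 1*18426 = -165 - 18426 = -18591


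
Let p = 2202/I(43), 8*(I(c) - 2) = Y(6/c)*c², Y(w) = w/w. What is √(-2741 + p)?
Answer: I*√9500960885/1865 ≈ 52.264*I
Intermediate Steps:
Y(w) = 1
I(c) = 2 + c²/8 (I(c) = 2 + (1*c²)/8 = 2 + c²/8)
p = 17616/1865 (p = 2202/(2 + (⅛)*43²) = 2202/(2 + (⅛)*1849) = 2202/(2 + 1849/8) = 2202/(1865/8) = 2202*(8/1865) = 17616/1865 ≈ 9.4456)
√(-2741 + p) = √(-2741 + 17616/1865) = √(-5094349/1865) = I*√9500960885/1865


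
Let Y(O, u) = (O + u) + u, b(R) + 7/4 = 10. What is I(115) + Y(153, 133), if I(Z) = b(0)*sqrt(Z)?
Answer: 419 + 33*sqrt(115)/4 ≈ 507.47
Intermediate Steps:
b(R) = 33/4 (b(R) = -7/4 + 10 = 33/4)
Y(O, u) = O + 2*u
I(Z) = 33*sqrt(Z)/4
I(115) + Y(153, 133) = 33*sqrt(115)/4 + (153 + 2*133) = 33*sqrt(115)/4 + (153 + 266) = 33*sqrt(115)/4 + 419 = 419 + 33*sqrt(115)/4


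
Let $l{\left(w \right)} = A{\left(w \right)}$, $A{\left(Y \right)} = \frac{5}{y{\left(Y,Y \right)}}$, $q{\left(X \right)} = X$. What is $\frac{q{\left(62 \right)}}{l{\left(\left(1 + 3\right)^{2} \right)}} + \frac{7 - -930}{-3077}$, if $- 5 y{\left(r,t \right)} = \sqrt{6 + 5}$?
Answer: $- \frac{937}{3077} - \frac{62 \sqrt{11}}{25} \approx -8.5298$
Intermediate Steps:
$y{\left(r,t \right)} = - \frac{\sqrt{11}}{5}$ ($y{\left(r,t \right)} = - \frac{\sqrt{6 + 5}}{5} = - \frac{\sqrt{11}}{5}$)
$A{\left(Y \right)} = - \frac{25 \sqrt{11}}{11}$ ($A{\left(Y \right)} = \frac{5}{\left(- \frac{1}{5}\right) \sqrt{11}} = 5 \left(- \frac{5 \sqrt{11}}{11}\right) = - \frac{25 \sqrt{11}}{11}$)
$l{\left(w \right)} = - \frac{25 \sqrt{11}}{11}$
$\frac{q{\left(62 \right)}}{l{\left(\left(1 + 3\right)^{2} \right)}} + \frac{7 - -930}{-3077} = \frac{62}{\left(- \frac{25}{11}\right) \sqrt{11}} + \frac{7 - -930}{-3077} = 62 \left(- \frac{\sqrt{11}}{25}\right) + \left(7 + 930\right) \left(- \frac{1}{3077}\right) = - \frac{62 \sqrt{11}}{25} + 937 \left(- \frac{1}{3077}\right) = - \frac{62 \sqrt{11}}{25} - \frac{937}{3077} = - \frac{937}{3077} - \frac{62 \sqrt{11}}{25}$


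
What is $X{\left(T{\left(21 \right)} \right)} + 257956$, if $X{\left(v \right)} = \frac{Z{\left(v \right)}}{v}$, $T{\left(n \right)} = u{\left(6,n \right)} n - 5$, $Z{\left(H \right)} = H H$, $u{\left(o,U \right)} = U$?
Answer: $258392$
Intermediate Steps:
$Z{\left(H \right)} = H^{2}$
$T{\left(n \right)} = -5 + n^{2}$ ($T{\left(n \right)} = n n - 5 = n^{2} - 5 = -5 + n^{2}$)
$X{\left(v \right)} = v$ ($X{\left(v \right)} = \frac{v^{2}}{v} = v$)
$X{\left(T{\left(21 \right)} \right)} + 257956 = \left(-5 + 21^{2}\right) + 257956 = \left(-5 + 441\right) + 257956 = 436 + 257956 = 258392$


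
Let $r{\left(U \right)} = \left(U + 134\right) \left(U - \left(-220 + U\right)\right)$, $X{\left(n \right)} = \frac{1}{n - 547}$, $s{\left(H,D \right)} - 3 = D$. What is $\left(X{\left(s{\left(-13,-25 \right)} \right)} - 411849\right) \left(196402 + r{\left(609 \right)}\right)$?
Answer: $- \frac{84330810312684}{569} \approx -1.4821 \cdot 10^{11}$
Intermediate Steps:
$s{\left(H,D \right)} = 3 + D$
$X{\left(n \right)} = \frac{1}{-547 + n}$
$r{\left(U \right)} = 29480 + 220 U$ ($r{\left(U \right)} = \left(134 + U\right) 220 = 29480 + 220 U$)
$\left(X{\left(s{\left(-13,-25 \right)} \right)} - 411849\right) \left(196402 + r{\left(609 \right)}\right) = \left(\frac{1}{-547 + \left(3 - 25\right)} - 411849\right) \left(196402 + \left(29480 + 220 \cdot 609\right)\right) = \left(\frac{1}{-547 - 22} - 411849\right) \left(196402 + \left(29480 + 133980\right)\right) = \left(\frac{1}{-569} - 411849\right) \left(196402 + 163460\right) = \left(- \frac{1}{569} - 411849\right) 359862 = \left(- \frac{234342082}{569}\right) 359862 = - \frac{84330810312684}{569}$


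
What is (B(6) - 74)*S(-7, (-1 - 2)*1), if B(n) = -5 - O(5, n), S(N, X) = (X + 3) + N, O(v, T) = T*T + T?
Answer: 847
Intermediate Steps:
O(v, T) = T + T**2 (O(v, T) = T**2 + T = T + T**2)
S(N, X) = 3 + N + X (S(N, X) = (3 + X) + N = 3 + N + X)
B(n) = -5 - n*(1 + n)
(B(6) - 74)*S(-7, (-1 - 2)*1) = ((-5 - 1*6*(1 + 6)) - 74)*(3 - 7 + (-1 - 2)*1) = ((-5 - 1*6*7) - 74)*(3 - 7 - 3*1) = ((-5 - 42) - 74)*(3 - 7 - 3) = (-47 - 74)*(-7) = -121*(-7) = 847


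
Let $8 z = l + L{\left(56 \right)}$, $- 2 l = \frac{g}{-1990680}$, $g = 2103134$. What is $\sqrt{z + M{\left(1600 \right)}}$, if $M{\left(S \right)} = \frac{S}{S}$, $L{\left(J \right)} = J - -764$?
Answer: $\frac{\sqrt{410412176932845}}{1990680} \approx 10.177$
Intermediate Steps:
$L{\left(J \right)} = 764 + J$ ($L{\left(J \right)} = J + 764 = 764 + J$)
$M{\left(S \right)} = 1$
$l = \frac{1051567}{1990680}$ ($l = - \frac{2103134 \frac{1}{-1990680}}{2} = - \frac{2103134 \left(- \frac{1}{1990680}\right)}{2} = \left(- \frac{1}{2}\right) \left(- \frac{1051567}{995340}\right) = \frac{1051567}{1990680} \approx 0.52824$)
$z = \frac{1633409167}{15925440}$ ($z = \frac{\frac{1051567}{1990680} + \left(764 + 56\right)}{8} = \frac{\frac{1051567}{1990680} + 820}{8} = \frac{1}{8} \cdot \frac{1633409167}{1990680} = \frac{1633409167}{15925440} \approx 102.57$)
$\sqrt{z + M{\left(1600 \right)}} = \sqrt{\frac{1633409167}{15925440} + 1} = \sqrt{\frac{1649334607}{15925440}} = \frac{\sqrt{410412176932845}}{1990680}$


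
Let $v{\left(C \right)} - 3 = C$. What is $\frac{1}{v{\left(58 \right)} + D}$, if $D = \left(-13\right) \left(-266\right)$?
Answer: $\frac{1}{3519} \approx 0.00028417$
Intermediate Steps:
$v{\left(C \right)} = 3 + C$
$D = 3458$
$\frac{1}{v{\left(58 \right)} + D} = \frac{1}{\left(3 + 58\right) + 3458} = \frac{1}{61 + 3458} = \frac{1}{3519}$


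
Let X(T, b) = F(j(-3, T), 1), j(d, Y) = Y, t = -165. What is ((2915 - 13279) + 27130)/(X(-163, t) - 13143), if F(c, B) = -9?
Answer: -8383/6576 ≈ -1.2748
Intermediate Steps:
X(T, b) = -9
((2915 - 13279) + 27130)/(X(-163, t) - 13143) = ((2915 - 13279) + 27130)/(-9 - 13143) = (-10364 + 27130)/(-13152) = 16766*(-1/13152) = -8383/6576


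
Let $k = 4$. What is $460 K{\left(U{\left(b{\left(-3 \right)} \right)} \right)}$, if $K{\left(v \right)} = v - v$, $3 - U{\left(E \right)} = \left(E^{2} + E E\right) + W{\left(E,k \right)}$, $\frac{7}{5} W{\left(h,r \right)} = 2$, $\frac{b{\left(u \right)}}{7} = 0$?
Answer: $0$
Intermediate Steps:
$b{\left(u \right)} = 0$ ($b{\left(u \right)} = 7 \cdot 0 = 0$)
$W{\left(h,r \right)} = \frac{10}{7}$ ($W{\left(h,r \right)} = \frac{5}{7} \cdot 2 = \frac{10}{7}$)
$U{\left(E \right)} = \frac{11}{7} - 2 E^{2}$ ($U{\left(E \right)} = 3 - \left(\left(E^{2} + E E\right) + \frac{10}{7}\right) = 3 - \left(\left(E^{2} + E^{2}\right) + \frac{10}{7}\right) = 3 - \left(2 E^{2} + \frac{10}{7}\right) = 3 - \left(\frac{10}{7} + 2 E^{2}\right) = \frac{11}{7} - 2 E^{2}$)
$K{\left(v \right)} = 0$
$460 K{\left(U{\left(b{\left(-3 \right)} \right)} \right)} = 460 \cdot 0 = 0$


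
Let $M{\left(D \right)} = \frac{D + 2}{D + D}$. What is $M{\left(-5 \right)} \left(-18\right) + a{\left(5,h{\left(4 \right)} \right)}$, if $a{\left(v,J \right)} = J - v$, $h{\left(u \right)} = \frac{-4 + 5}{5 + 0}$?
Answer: $- \frac{51}{5} \approx -10.2$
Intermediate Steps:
$h{\left(u \right)} = \frac{1}{5}$ ($h{\left(u \right)} = 1 \cdot \frac{1}{5} = \frac{1}{5}$)
$M{\left(D \right)} = \frac{2 + D}{2 D}$
$M{\left(-5 \right)} \left(-18\right) + a{\left(5,h{\left(4 \right)} \right)} = \frac{2 - 5}{2 \left(-5\right)} \left(-18\right) + \left(\frac{1}{5} - 5\right) = \frac{1}{2} \left(- \frac{1}{5}\right) \left(-3\right) \left(-18\right) + \left(\frac{1}{5} - 5\right) = \frac{3}{10} \left(-18\right) - \frac{24}{5} = - \frac{27}{5} - \frac{24}{5} = - \frac{51}{5}$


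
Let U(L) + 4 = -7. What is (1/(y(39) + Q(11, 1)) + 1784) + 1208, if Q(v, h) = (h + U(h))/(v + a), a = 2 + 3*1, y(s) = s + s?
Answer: 1852056/619 ≈ 2992.0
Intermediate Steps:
U(L) = -11 (U(L) = -4 - 7 = -11)
y(s) = 2*s
a = 5 (a = 2 + 3 = 5)
Q(v, h) = (-11 + h)/(5 + v) (Q(v, h) = (h - 11)/(v + 5) = (-11 + h)/(5 + v))
(1/(y(39) + Q(11, 1)) + 1784) + 1208 = (1/(2*39 + (-11 + 1)/(5 + 11)) + 1784) + 1208 = (1/(78 - 10/16) + 1784) + 1208 = (1/(78 + (1/16)*(-10)) + 1784) + 1208 = (1/(78 - 5/8) + 1784) + 1208 = (1/(619/8) + 1784) + 1208 = (8/619 + 1784) + 1208 = 1104304/619 + 1208 = 1852056/619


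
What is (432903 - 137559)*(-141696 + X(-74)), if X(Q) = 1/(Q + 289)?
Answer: -8997548340816/215 ≈ -4.1849e+10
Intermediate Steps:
X(Q) = 1/(289 + Q)
(432903 - 137559)*(-141696 + X(-74)) = (432903 - 137559)*(-141696 + 1/(289 - 74)) = 295344*(-141696 + 1/215) = 295344*(-30464639/215) = -8997548340816/215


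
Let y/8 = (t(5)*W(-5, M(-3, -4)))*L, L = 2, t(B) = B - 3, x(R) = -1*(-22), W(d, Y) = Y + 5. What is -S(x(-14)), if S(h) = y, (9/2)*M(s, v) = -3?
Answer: -416/3 ≈ -138.67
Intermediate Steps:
M(s, v) = -⅔ (M(s, v) = (2/9)*(-3) = -⅔)
W(d, Y) = 5 + Y
x(R) = 22
t(B) = -3 + B
y = 416/3 (y = 8*(((-3 + 5)*(5 - ⅔))*2) = 8*((2*(13/3))*2) = 8*((26/3)*2) = 8*(52/3) = 416/3 ≈ 138.67)
S(h) = 416/3
-S(x(-14)) = -1*416/3 = -416/3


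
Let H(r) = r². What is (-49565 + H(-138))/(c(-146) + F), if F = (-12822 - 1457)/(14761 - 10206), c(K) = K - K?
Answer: 139023155/14279 ≈ 9736.2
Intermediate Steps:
c(K) = 0
F = -14279/4555 ≈ -3.1348
(-49565 + H(-138))/(c(-146) + F) = (-49565 + (-138)²)/(0 - 14279/4555) = (-49565 + 19044)/(-14279/4555) = -30521*(-4555/14279) = 139023155/14279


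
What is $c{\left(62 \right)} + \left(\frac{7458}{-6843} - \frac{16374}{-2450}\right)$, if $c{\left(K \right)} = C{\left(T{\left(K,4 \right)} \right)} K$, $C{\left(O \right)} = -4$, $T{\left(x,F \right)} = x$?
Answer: $- \frac{677338603}{2794225} \approx -242.41$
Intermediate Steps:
$c{\left(K \right)} = - 4 K$
$c{\left(62 \right)} + \left(\frac{7458}{-6843} - \frac{16374}{-2450}\right) = \left(-4\right) 62 + \left(\frac{7458}{-6843} - \frac{16374}{-2450}\right) = -248 + \left(7458 \left(- \frac{1}{6843}\right) - - \frac{8187}{1225}\right) = -248 + \left(- \frac{2486}{2281} + \frac{8187}{1225}\right) = -248 + \frac{15629197}{2794225} = - \frac{677338603}{2794225}$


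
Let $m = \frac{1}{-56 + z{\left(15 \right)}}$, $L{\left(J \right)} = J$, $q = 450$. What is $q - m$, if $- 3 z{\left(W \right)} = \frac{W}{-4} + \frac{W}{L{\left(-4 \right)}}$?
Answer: $\frac{48152}{107} \approx 450.02$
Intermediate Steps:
$z{\left(W \right)} = \frac{W}{6}$ ($z{\left(W \right)} = - \frac{\frac{W}{-4} + \frac{W}{-4}}{3} = - \frac{W \left(- \frac{1}{4}\right) + W \left(- \frac{1}{4}\right)}{3} = - \frac{- \frac{W}{4} - \frac{W}{4}}{3} = - \frac{\left(- \frac{1}{2}\right) W}{3} = \frac{W}{6}$)
$m = - \frac{2}{107}$ ($m = \frac{1}{-56 + \frac{1}{6} \cdot 15} = \frac{1}{-56 + \frac{5}{2}} = \frac{1}{- \frac{107}{2}} = - \frac{2}{107} \approx -0.018692$)
$q - m = 450 - - \frac{2}{107} = 450 + \frac{2}{107} = \frac{48152}{107}$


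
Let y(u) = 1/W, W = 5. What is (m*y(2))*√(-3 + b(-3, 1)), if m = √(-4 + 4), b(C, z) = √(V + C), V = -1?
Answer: 0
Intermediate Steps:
b(C, z) = √(-1 + C)
y(u) = ⅕ (y(u) = 1/5 = ⅕)
m = 0 (m = √0 = 0)
(m*y(2))*√(-3 + b(-3, 1)) = (0*(⅕))*√(-3 + √(-1 - 3)) = 0*√(-3 + √(-4)) = 0*√(-3 + 2*I) = 0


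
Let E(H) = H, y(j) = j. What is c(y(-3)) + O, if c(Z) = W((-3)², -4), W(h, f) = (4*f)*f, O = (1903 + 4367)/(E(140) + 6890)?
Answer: 2401/37 ≈ 64.892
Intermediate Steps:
O = 33/37 (O = (1903 + 4367)/(140 + 6890) = 6270/7030 = 6270*(1/7030) = 33/37 ≈ 0.89189)
W(h, f) = 4*f²
c(Z) = 64 (c(Z) = 4*(-4)² = 4*16 = 64)
c(y(-3)) + O = 64 + 33/37 = 2401/37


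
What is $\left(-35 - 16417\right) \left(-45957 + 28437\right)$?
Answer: $288239040$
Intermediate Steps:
$\left(-35 - 16417\right) \left(-45957 + 28437\right) = \left(-16452\right) \left(-17520\right) = 288239040$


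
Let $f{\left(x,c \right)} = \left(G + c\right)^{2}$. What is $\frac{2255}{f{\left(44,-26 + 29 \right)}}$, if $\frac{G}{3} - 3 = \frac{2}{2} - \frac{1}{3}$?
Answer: $\frac{2255}{196} \approx 11.505$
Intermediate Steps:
$G = 11$ ($G = 9 + 3 \left(\frac{2}{2} - \frac{1}{3}\right) = 9 + 3 \left(2 \cdot \frac{1}{2} - \frac{1}{3}\right) = 9 + 3 \left(1 - \frac{1}{3}\right) = 9 + 3 \cdot \frac{2}{3} = 9 + 2 = 11$)
$f{\left(x,c \right)} = \left(11 + c\right)^{2}$
$\frac{2255}{f{\left(44,-26 + 29 \right)}} = \frac{2255}{\left(11 + \left(-26 + 29\right)\right)^{2}} = \frac{2255}{\left(11 + 3\right)^{2}} = \frac{2255}{14^{2}} = \frac{2255}{196}$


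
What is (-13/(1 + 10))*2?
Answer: -26/11 ≈ -2.3636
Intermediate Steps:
(-13/(1 + 10))*2 = (-13/11)*2 = ((1/11)*(-13))*2 = -13/11*2 = -26/11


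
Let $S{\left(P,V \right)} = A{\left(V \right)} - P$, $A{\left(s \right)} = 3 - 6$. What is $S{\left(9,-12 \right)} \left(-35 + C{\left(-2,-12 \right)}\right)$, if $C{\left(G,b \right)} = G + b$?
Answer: $588$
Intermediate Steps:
$A{\left(s \right)} = -3$ ($A{\left(s \right)} = 3 - 6 = -3$)
$S{\left(P,V \right)} = -3 - P$
$S{\left(9,-12 \right)} \left(-35 + C{\left(-2,-12 \right)}\right) = \left(-3 - 9\right) \left(-35 - 14\right) = \left(-12\right) \left(-49\right) = 588$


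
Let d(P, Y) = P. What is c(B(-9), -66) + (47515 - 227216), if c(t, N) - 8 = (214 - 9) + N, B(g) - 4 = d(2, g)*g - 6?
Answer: -179554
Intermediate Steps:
B(g) = -2 + 2*g (B(g) = 4 + (2*g - 6) = 4 + (-6 + 2*g) = -2 + 2*g)
c(t, N) = 213 + N (c(t, N) = 8 + ((214 - 9) + N) = 8 + (205 + N) = 213 + N)
c(B(-9), -66) + (47515 - 227216) = (213 - 66) + (47515 - 227216) = 147 - 179701 = -179554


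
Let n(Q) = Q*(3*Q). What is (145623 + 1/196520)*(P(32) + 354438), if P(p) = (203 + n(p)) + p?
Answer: 2047577258977589/39304 ≈ 5.2096e+10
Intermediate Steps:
n(Q) = 3*Q²
P(p) = 203 + p + 3*p² (P(p) = (203 + 3*p²) + p = 203 + p + 3*p²)
(145623 + 1/196520)*(P(32) + 354438) = (145623 + 1/196520)*((203 + 32 + 3*32²) + 354438) = (145623 + 1/196520)*((203 + 32 + 3*1024) + 354438) = 28617831961*((203 + 32 + 3072) + 354438)/196520 = 28617831961*(3307 + 354438)/196520 = (28617831961/196520)*357745 = 2047577258977589/39304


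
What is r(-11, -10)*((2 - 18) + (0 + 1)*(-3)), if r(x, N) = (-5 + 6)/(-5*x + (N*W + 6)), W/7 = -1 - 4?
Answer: -19/411 ≈ -0.046229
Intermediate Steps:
W = -35 (W = 7*(-1 - 4) = 7*(-5) = -35)
r(x, N) = 1/(6 - 35*N - 5*x) (r(x, N) = (-5 + 6)/(-5*x + (N*(-35) + 6)) = 1/(-5*x + (-35*N + 6)) = 1/(-5*x + (6 - 35*N)) = 1/(6 - 35*N - 5*x))
r(-11, -10)*((2 - 18) + (0 + 1)*(-3)) = ((2 - 18) + (0 + 1)*(-3))/(6 - 35*(-10) - 5*(-11)) = (-16 + 1*(-3))/(6 + 350 + 55) = (-16 - 3)/411 = (1/411)*(-19) = -19/411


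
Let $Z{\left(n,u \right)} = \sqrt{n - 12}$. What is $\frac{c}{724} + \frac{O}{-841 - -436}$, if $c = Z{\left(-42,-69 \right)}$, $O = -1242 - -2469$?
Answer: $- \frac{409}{135} + \frac{3 i \sqrt{6}}{724} \approx -3.0296 + 0.01015 i$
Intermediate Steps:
$Z{\left(n,u \right)} = \sqrt{-12 + n}$
$O = 1227$ ($O = -1242 + 2469 = 1227$)
$c = 3 i \sqrt{6}$ ($c = \sqrt{-12 - 42} = \sqrt{-54} = 3 i \sqrt{6} \approx 7.3485 i$)
$\frac{c}{724} + \frac{O}{-841 - -436} = \frac{3 i \sqrt{6}}{724} + \frac{1227}{-841 - -436} = 3 i \sqrt{6} \cdot \frac{1}{724} + \frac{1227}{-841 + 436} = \frac{3 i \sqrt{6}}{724} + \frac{1227}{-405} = \frac{3 i \sqrt{6}}{724} + 1227 \left(- \frac{1}{405}\right) = \frac{3 i \sqrt{6}}{724} - \frac{409}{135} = - \frac{409}{135} + \frac{3 i \sqrt{6}}{724}$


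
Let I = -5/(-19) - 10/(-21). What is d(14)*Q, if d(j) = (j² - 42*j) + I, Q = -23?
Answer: 3590599/399 ≈ 8999.0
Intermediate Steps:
I = 295/399 (I = -5*(-1/19) - 10*(-1/21) = 5/19 + 10/21 = 295/399 ≈ 0.73935)
d(j) = 295/399 + j² - 42*j (d(j) = (j² - 42*j) + 295/399 = 295/399 + j² - 42*j)
d(14)*Q = (295/399 + 14² - 42*14)*(-23) = (295/399 + 196 - 588)*(-23) = -156113/399*(-23) = 3590599/399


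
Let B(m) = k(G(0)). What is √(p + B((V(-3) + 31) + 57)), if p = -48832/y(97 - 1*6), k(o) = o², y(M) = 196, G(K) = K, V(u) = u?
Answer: 4*I*√763/7 ≈ 15.784*I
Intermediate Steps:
B(m) = 0 (B(m) = 0² = 0)
p = -1744/7 (p = -48832/196 = -48832*1/196 = -1744/7 ≈ -249.14)
√(p + B((V(-3) + 31) + 57)) = √(-1744/7 + 0) = √(-1744/7) = 4*I*√763/7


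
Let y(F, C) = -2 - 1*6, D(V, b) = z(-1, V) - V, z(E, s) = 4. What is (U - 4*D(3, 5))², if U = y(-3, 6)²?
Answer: 3600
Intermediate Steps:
D(V, b) = 4 - V
y(F, C) = -8 (y(F, C) = -2 - 6 = -8)
U = 64 (U = (-8)² = 64)
(U - 4*D(3, 5))² = (64 - 4*(4 - 1*3))² = (64 - 4*(4 - 3))² = (64 - 4*1)² = (64 - 4)² = 60² = 3600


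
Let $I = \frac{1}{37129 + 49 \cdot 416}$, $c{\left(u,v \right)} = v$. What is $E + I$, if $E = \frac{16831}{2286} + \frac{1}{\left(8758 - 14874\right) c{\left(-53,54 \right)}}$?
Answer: $\frac{5920307515607}{804099375288} \approx 7.3627$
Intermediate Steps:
$I = \frac{1}{57513}$ ($I = \frac{1}{37129 + 20384} = \frac{1}{57513} \approx 1.7387 \cdot 10^{-5}$)
$E = \frac{308815061}{41943528}$ ($E = \frac{16831}{2286} + \frac{1}{\left(8758 - 14874\right) 54} = 16831 \cdot \frac{1}{2286} + \frac{1}{-6116} \cdot \frac{1}{54} = \frac{16831}{2286} - \frac{1}{330264} = \frac{308815061}{41943528} \approx 7.3626$)
$E + I = \frac{308815061}{41943528} + \frac{1}{57513} = \frac{5920307515607}{804099375288}$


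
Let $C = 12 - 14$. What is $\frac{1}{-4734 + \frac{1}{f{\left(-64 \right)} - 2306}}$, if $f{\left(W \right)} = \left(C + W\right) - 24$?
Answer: $- \frac{2396}{11342665} \approx -0.00021124$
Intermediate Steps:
$C = -2$ ($C = 12 - 14 = -2$)
$f{\left(W \right)} = -26 + W$ ($f{\left(W \right)} = \left(-2 + W\right) - 24 = -26 + W$)
$\frac{1}{-4734 + \frac{1}{f{\left(-64 \right)} - 2306}} = \frac{1}{-4734 + \frac{1}{\left(-26 - 64\right) - 2306}} = \frac{1}{-4734 + \frac{1}{-90 - 2306}} = \frac{1}{-4734 + \frac{1}{-2396}} = \frac{1}{-4734 - \frac{1}{2396}} = \frac{1}{- \frac{11342665}{2396}} = - \frac{2396}{11342665}$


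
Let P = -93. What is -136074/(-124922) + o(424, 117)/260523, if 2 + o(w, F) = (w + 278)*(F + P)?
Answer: 18777421357/16272527103 ≈ 1.1539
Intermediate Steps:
o(w, F) = -2 + (-93 + F)*(278 + w) (o(w, F) = -2 + (w + 278)*(F - 93) = -2 + (278 + w)*(-93 + F) = -2 + (-93 + F)*(278 + w))
-136074/(-124922) + o(424, 117)/260523 = -136074/(-124922) + (-25856 - 93*424 + 278*117 + 117*424)/260523 = -136074*(-1/124922) + (-25856 - 39432 + 32526 + 49608)*(1/260523) = 68037/62461 + 16846*(1/260523) = 68037/62461 + 16846/260523 = 18777421357/16272527103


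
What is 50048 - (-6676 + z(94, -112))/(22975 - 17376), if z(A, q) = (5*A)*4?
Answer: 25474868/509 ≈ 50049.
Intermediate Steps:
z(A, q) = 20*A
50048 - (-6676 + z(94, -112))/(22975 - 17376) = 50048 - (-6676 + 20*94)/(22975 - 17376) = 50048 - (-6676 + 1880)/5599 = 50048 - (-4796)/5599 = 50048 - 1*(-436/509) = 50048 + 436/509 = 25474868/509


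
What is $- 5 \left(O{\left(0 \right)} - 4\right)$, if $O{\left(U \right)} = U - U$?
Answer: $20$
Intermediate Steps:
$O{\left(U \right)} = 0$
$- 5 \left(O{\left(0 \right)} - 4\right) = - 5 \left(0 - 4\right) = \left(-5\right) \left(-4\right) = 20$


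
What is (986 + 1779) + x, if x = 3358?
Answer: 6123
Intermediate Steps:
(986 + 1779) + x = (986 + 1779) + 3358 = 2765 + 3358 = 6123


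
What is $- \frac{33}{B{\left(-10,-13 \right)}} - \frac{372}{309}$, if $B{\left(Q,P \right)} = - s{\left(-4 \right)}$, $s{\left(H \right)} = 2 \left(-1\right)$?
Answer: $- \frac{3647}{206} \approx -17.704$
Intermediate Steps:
$s{\left(H \right)} = -2$
$B{\left(Q,P \right)} = 2$ ($B{\left(Q,P \right)} = \left(-1\right) \left(-2\right) = 2$)
$- \frac{33}{B{\left(-10,-13 \right)}} - \frac{372}{309} = - \frac{33}{2} - \frac{372}{309} = \left(-33\right) \frac{1}{2} - \frac{124}{103} = - \frac{33}{2} - \frac{124}{103} = - \frac{3647}{206}$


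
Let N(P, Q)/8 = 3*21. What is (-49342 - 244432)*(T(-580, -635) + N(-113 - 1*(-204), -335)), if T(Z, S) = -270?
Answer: -68743116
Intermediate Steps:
N(P, Q) = 504 (N(P, Q) = 8*(3*21) = 8*63 = 504)
(-49342 - 244432)*(T(-580, -635) + N(-113 - 1*(-204), -335)) = (-49342 - 244432)*(-270 + 504) = -293774*234 = -68743116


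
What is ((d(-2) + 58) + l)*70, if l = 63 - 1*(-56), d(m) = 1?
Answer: 12460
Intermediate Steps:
l = 119 (l = 63 + 56 = 119)
((d(-2) + 58) + l)*70 = ((1 + 58) + 119)*70 = (59 + 119)*70 = 178*70 = 12460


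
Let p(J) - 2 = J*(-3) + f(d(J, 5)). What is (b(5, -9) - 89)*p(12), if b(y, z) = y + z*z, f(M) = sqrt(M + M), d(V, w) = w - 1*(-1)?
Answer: 102 - 6*sqrt(3) ≈ 91.608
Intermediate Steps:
d(V, w) = 1 + w (d(V, w) = w + 1 = 1 + w)
f(M) = sqrt(2)*sqrt(M) (f(M) = sqrt(2*M) = sqrt(2)*sqrt(M))
b(y, z) = y + z**2
p(J) = 2 - 3*J + 2*sqrt(3) (p(J) = 2 + (J*(-3) + sqrt(2)*sqrt(1 + 5)) = 2 + (-3*J + sqrt(2)*sqrt(6)) = 2 + (-3*J + 2*sqrt(3)) = 2 - 3*J + 2*sqrt(3))
(b(5, -9) - 89)*p(12) = ((5 + (-9)**2) - 89)*(2 - 3*12 + 2*sqrt(3)) = ((5 + 81) - 89)*(2 - 36 + 2*sqrt(3)) = (86 - 89)*(-34 + 2*sqrt(3)) = -3*(-34 + 2*sqrt(3)) = 102 - 6*sqrt(3)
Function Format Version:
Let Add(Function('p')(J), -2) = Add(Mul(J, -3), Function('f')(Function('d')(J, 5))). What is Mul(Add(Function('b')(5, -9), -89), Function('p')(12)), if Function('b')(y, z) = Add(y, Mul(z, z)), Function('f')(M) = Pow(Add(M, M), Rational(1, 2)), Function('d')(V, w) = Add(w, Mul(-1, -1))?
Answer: Add(102, Mul(-6, Pow(3, Rational(1, 2)))) ≈ 91.608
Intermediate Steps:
Function('d')(V, w) = Add(1, w) (Function('d')(V, w) = Add(w, 1) = Add(1, w))
Function('f')(M) = Mul(Pow(2, Rational(1, 2)), Pow(M, Rational(1, 2))) (Function('f')(M) = Pow(Mul(2, M), Rational(1, 2)) = Mul(Pow(2, Rational(1, 2)), Pow(M, Rational(1, 2))))
Function('b')(y, z) = Add(y, Pow(z, 2))
Function('p')(J) = Add(2, Mul(-3, J), Mul(2, Pow(3, Rational(1, 2)))) (Function('p')(J) = Add(2, Add(Mul(J, -3), Mul(Pow(2, Rational(1, 2)), Pow(Add(1, 5), Rational(1, 2))))) = Add(2, Add(Mul(-3, J), Mul(Pow(2, Rational(1, 2)), Pow(6, Rational(1, 2))))) = Add(2, Add(Mul(-3, J), Mul(2, Pow(3, Rational(1, 2))))) = Add(2, Mul(-3, J), Mul(2, Pow(3, Rational(1, 2)))))
Mul(Add(Function('b')(5, -9), -89), Function('p')(12)) = Mul(Add(Add(5, Pow(-9, 2)), -89), Add(2, Mul(-3, 12), Mul(2, Pow(3, Rational(1, 2))))) = Mul(Add(Add(5, 81), -89), Add(2, -36, Mul(2, Pow(3, Rational(1, 2))))) = Mul(Add(86, -89), Add(-34, Mul(2, Pow(3, Rational(1, 2))))) = Mul(-3, Add(-34, Mul(2, Pow(3, Rational(1, 2))))) = Add(102, Mul(-6, Pow(3, Rational(1, 2))))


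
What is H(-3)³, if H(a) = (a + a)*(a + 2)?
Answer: 216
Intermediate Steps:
H(a) = 2*a*(2 + a) (H(a) = (2*a)*(2 + a) = 2*a*(2 + a))
H(-3)³ = (2*(-3)*(2 - 3))³ = (2*(-3)*(-1))³ = 6³ = 216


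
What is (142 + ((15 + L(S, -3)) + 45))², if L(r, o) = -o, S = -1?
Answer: 42025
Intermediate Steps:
(142 + ((15 + L(S, -3)) + 45))² = (142 + ((15 - 1*(-3)) + 45))² = (142 + ((15 + 3) + 45))² = (142 + (18 + 45))² = (142 + 63)² = 205² = 42025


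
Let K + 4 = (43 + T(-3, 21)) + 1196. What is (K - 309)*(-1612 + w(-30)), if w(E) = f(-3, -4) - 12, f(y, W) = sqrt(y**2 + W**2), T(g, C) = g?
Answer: -1494337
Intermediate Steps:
f(y, W) = sqrt(W**2 + y**2)
w(E) = -7 (w(E) = sqrt((-4)**2 + (-3)**2) - 12 = sqrt(16 + 9) - 12 = sqrt(25) - 12 = 5 - 12 = -7)
K = 1232 (K = -4 + ((43 - 3) + 1196) = -4 + (40 + 1196) = -4 + 1236 = 1232)
(K - 309)*(-1612 + w(-30)) = (1232 - 309)*(-1612 - 7) = 923*(-1619) = -1494337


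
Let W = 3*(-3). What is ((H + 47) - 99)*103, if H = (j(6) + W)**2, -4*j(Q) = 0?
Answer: 2987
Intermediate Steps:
j(Q) = 0 (j(Q) = -1/4*0 = 0)
W = -9
H = 81 (H = (0 - 9)**2 = (-9)**2 = 81)
((H + 47) - 99)*103 = ((81 + 47) - 99)*103 = (128 - 99)*103 = 29*103 = 2987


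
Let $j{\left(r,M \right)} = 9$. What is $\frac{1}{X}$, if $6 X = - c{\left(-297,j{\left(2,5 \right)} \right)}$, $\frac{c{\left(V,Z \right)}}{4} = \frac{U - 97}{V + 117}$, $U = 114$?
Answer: $\frac{270}{17} \approx 15.882$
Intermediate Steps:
$c{\left(V,Z \right)} = \frac{68}{117 + V}$ ($c{\left(V,Z \right)} = 4 \frac{114 - 97}{V + 117} = 4 \frac{17}{117 + V} = \frac{68}{117 + V}$)
$X = \frac{17}{270}$ ($X = \frac{\left(-1\right) \frac{68}{117 - 297}}{6} = \frac{\left(-1\right) \frac{68}{-180}}{6} = \frac{\left(-1\right) 68 \left(- \frac{1}{180}\right)}{6} = \frac{\left(-1\right) \left(- \frac{17}{45}\right)}{6} = \frac{1}{6} \cdot \frac{17}{45} = \frac{17}{270} \approx 0.062963$)
$\frac{1}{X} = \frac{1}{\frac{17}{270}} = \frac{270}{17}$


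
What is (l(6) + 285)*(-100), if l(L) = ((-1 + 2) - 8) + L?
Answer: -28400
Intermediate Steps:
l(L) = -7 + L (l(L) = (1 - 8) + L = -7 + L)
(l(6) + 285)*(-100) = ((-7 + 6) + 285)*(-100) = (-1 + 285)*(-100) = 284*(-100) = -28400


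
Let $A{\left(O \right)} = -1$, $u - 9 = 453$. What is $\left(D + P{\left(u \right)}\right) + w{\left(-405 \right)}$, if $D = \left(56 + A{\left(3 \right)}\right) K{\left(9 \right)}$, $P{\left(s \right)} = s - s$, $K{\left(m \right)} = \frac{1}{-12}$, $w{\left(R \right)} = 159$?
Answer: $\frac{1853}{12} \approx 154.42$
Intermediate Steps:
$u = 462$ ($u = 9 + 453 = 462$)
$K{\left(m \right)} = - \frac{1}{12}$
$P{\left(s \right)} = 0$
$D = - \frac{55}{12}$ ($D = \left(56 - 1\right) \left(- \frac{1}{12}\right) = 55 \left(- \frac{1}{12}\right) = - \frac{55}{12} \approx -4.5833$)
$\left(D + P{\left(u \right)}\right) + w{\left(-405 \right)} = \left(- \frac{55}{12} + 0\right) + 159 = - \frac{55}{12} + 159 = \frac{1853}{12}$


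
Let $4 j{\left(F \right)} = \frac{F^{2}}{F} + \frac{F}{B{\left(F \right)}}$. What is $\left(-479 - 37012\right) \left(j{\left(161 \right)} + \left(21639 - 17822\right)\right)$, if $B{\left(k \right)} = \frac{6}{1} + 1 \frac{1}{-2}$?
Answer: $- \frac{6375007131}{44} \approx -1.4489 \cdot 10^{8}$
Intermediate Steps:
$B{\left(k \right)} = \frac{11}{2}$ ($B{\left(k \right)} = 6 \cdot 1 + 1 \left(- \frac{1}{2}\right) = 6 - \frac{1}{2} = \frac{11}{2}$)
$j{\left(F \right)} = \frac{13 F}{44}$ ($j{\left(F \right)} = \frac{\frac{F^{2}}{F} + \frac{F}{\frac{11}{2}}}{4} = \frac{F + F \frac{2}{11}}{4} = \frac{F + \frac{2 F}{11}}{4} = \frac{\frac{13}{11} F}{4} = \frac{13 F}{44}$)
$\left(-479 - 37012\right) \left(j{\left(161 \right)} + \left(21639 - 17822\right)\right) = \left(-479 - 37012\right) \left(\frac{13}{44} \cdot 161 + \left(21639 - 17822\right)\right) = - 37491 \left(\frac{2093}{44} + \left(21639 - 17822\right)\right) = - 37491 \left(\frac{2093}{44} + 3817\right) = \left(-37491\right) \frac{170041}{44} = - \frac{6375007131}{44}$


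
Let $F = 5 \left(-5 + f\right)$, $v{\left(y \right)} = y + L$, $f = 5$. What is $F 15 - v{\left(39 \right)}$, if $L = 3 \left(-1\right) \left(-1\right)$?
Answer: $-42$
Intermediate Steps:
$L = 3$ ($L = \left(-3\right) \left(-1\right) = 3$)
$v{\left(y \right)} = 3 + y$ ($v{\left(y \right)} = y + 3 = 3 + y$)
$F = 0$ ($F = 5 \left(-5 + 5\right) = 5 \cdot 0 = 0$)
$F 15 - v{\left(39 \right)} = 0 \cdot 15 - \left(3 + 39\right) = 0 - 42 = -42$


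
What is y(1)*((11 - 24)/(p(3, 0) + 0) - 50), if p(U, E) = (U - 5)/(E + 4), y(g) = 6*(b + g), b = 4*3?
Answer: -1872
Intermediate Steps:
b = 12
y(g) = 72 + 6*g (y(g) = 6*(12 + g) = 72 + 6*g)
p(U, E) = (-5 + U)/(4 + E)
y(1)*((11 - 24)/(p(3, 0) + 0) - 50) = (72 + 6*1)*((11 - 24)/((-5 + 3)/(4 + 0) + 0) - 50) = (72 + 6)*(-13/(-2/4 + 0) - 50) = 78*(-13/((¼)*(-2) + 0) - 50) = 78*(-13/(-½ + 0) - 50) = 78*(-13/(-½) - 50) = 78*(-13*(-2) - 50) = 78*(26 - 50) = 78*(-24) = -1872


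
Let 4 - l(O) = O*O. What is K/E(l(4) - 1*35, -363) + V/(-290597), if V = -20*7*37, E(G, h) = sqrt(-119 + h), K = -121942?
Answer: 5180/290597 + 60971*I*sqrt(482)/241 ≈ 0.017825 + 5554.3*I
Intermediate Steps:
l(O) = 4 - O**2 (l(O) = 4 - O*O = 4 - O**2)
V = -5180 (V = -140*37 = -5180)
K/E(l(4) - 1*35, -363) + V/(-290597) = -121942/sqrt(-119 - 363) - 5180/(-290597) = -121942*(-I*sqrt(482)/482) - 5180*(-1/290597) = -121942*(-I*sqrt(482)/482) + 5180/290597 = -(-60971)*I*sqrt(482)/241 + 5180/290597 = 60971*I*sqrt(482)/241 + 5180/290597 = 5180/290597 + 60971*I*sqrt(482)/241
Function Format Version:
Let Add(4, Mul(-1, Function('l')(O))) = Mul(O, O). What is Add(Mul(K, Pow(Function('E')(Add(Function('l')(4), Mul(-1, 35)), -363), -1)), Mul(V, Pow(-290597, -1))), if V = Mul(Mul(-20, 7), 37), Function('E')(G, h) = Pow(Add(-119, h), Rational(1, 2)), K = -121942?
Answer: Add(Rational(5180, 290597), Mul(Rational(60971, 241), I, Pow(482, Rational(1, 2)))) ≈ Add(0.017825, Mul(5554.3, I))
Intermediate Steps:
Function('l')(O) = Add(4, Mul(-1, Pow(O, 2))) (Function('l')(O) = Add(4, Mul(-1, Mul(O, O))) = Add(4, Mul(-1, Pow(O, 2))))
V = -5180 (V = Mul(-140, 37) = -5180)
Add(Mul(K, Pow(Function('E')(Add(Function('l')(4), Mul(-1, 35)), -363), -1)), Mul(V, Pow(-290597, -1))) = Add(Mul(-121942, Pow(Pow(Add(-119, -363), Rational(1, 2)), -1)), Mul(-5180, Pow(-290597, -1))) = Add(Mul(-121942, Pow(Pow(-482, Rational(1, 2)), -1)), Mul(-5180, Rational(-1, 290597))) = Add(Mul(-121942, Pow(Mul(I, Pow(482, Rational(1, 2))), -1)), Rational(5180, 290597)) = Add(Mul(-121942, Mul(Rational(-1, 482), I, Pow(482, Rational(1, 2)))), Rational(5180, 290597)) = Add(Mul(Rational(60971, 241), I, Pow(482, Rational(1, 2))), Rational(5180, 290597)) = Add(Rational(5180, 290597), Mul(Rational(60971, 241), I, Pow(482, Rational(1, 2))))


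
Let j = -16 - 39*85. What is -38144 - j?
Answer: -34813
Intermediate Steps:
j = -3331 (j = -16 - 3315 = -3331)
-38144 - j = -38144 - 1*(-3331) = -38144 + 3331 = -34813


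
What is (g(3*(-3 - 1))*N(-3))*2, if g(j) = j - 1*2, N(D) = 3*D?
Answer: 252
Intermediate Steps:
g(j) = -2 + j (g(j) = j - 2 = -2 + j)
(g(3*(-3 - 1))*N(-3))*2 = ((-2 + 3*(-3 - 1))*(3*(-3)))*2 = ((-2 + 3*(-4))*(-9))*2 = ((-2 - 12)*(-9))*2 = -14*(-9)*2 = 126*2 = 252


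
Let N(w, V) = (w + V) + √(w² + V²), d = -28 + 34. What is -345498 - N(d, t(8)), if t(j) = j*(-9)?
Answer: -345432 - 6*√145 ≈ -3.4550e+5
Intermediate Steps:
d = 6
t(j) = -9*j
N(w, V) = V + w + √(V² + w²) (N(w, V) = (V + w) + √(V² + w²) = V + w + √(V² + w²))
-345498 - N(d, t(8)) = -345498 - (-9*8 + 6 + √((-9*8)² + 6²)) = -345498 - (-72 + 6 + √((-72)² + 36)) = -345498 - (-72 + 6 + √(5184 + 36)) = -345498 - (-72 + 6 + √5220) = -345498 - (-72 + 6 + 6*√145) = -345498 - (-66 + 6*√145) = -345498 + (66 - 6*√145) = -345432 - 6*√145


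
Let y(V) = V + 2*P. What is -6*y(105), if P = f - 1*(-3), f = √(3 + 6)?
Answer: -702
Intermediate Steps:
f = 3 (f = √9 = 3)
P = 6 (P = 3 - 1*(-3) = 3 + 3 = 6)
y(V) = 12 + V (y(V) = V + 2*6 = V + 12 = 12 + V)
-6*y(105) = -6*(12 + 105) = -6*117 = -702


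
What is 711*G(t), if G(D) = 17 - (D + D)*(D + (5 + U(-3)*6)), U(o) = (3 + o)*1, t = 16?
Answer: -465705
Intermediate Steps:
U(o) = 3 + o
G(D) = 17 - 2*D*(5 + D) (G(D) = 17 - (D + D)*(D + (5 + (3 - 3)*6)) = 17 - 2*D*(D + (5 + 0*6)) = 17 - 2*D*(D + (5 + 0)) = 17 - 2*D*(D + 5) = 17 - 2*D*(5 + D))
711*G(t) = 711*(17 - 10*16 - 2*16²) = 711*(17 - 160 - 2*256) = 711*(17 - 160 - 512) = 711*(-655) = -465705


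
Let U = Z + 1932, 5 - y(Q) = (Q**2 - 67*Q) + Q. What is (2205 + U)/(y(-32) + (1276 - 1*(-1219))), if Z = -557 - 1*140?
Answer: -860/159 ≈ -5.4088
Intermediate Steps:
Z = -697 (Z = -557 - 140 = -697)
y(Q) = 5 - Q**2 + 66*Q (y(Q) = 5 - ((Q**2 - 67*Q) + Q) = 5 - (Q**2 - 66*Q) = 5 + (-Q**2 + 66*Q) = 5 - Q**2 + 66*Q)
U = 1235 (U = -697 + 1932 = 1235)
(2205 + U)/(y(-32) + (1276 - 1*(-1219))) = (2205 + 1235)/((5 - 1*(-32)**2 + 66*(-32)) + (1276 - 1*(-1219))) = 3440/((5 - 1*1024 - 2112) + (1276 + 1219)) = 3440/((5 - 1024 - 2112) + 2495) = 3440/(-3131 + 2495) = 3440/(-636) = 3440*(-1/636) = -860/159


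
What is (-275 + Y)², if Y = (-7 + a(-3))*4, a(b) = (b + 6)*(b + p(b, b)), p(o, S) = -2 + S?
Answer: 159201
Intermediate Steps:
a(b) = (-2 + 2*b)*(6 + b) (a(b) = (b + 6)*(b + (-2 + b)) = (6 + b)*(-2 + 2*b) = (-2 + 2*b)*(6 + b))
Y = -124 (Y = (-7 + (-12 + 2*(-3)² + 10*(-3)))*4 = (-7 + (-12 + 2*9 - 30))*4 = (-7 + (-12 + 18 - 30))*4 = (-7 - 24)*4 = -31*4 = -124)
(-275 + Y)² = (-275 - 124)² = (-399)² = 159201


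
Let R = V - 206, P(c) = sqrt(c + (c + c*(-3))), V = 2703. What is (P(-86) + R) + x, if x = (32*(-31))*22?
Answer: -19327 + sqrt(86) ≈ -19318.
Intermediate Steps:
P(c) = sqrt(-c) (P(c) = sqrt(c + (c - 3*c)) = sqrt(c - 2*c) = sqrt(-c))
R = 2497 (R = 2703 - 206 = 2497)
x = -21824 (x = -992*22 = -21824)
(P(-86) + R) + x = (sqrt(-1*(-86)) + 2497) - 21824 = (sqrt(86) + 2497) - 21824 = (2497 + sqrt(86)) - 21824 = -19327 + sqrt(86)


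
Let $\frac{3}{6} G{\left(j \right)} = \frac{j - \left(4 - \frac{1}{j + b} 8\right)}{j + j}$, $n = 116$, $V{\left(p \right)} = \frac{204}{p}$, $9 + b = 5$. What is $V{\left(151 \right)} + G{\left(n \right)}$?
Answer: $\frac{568215}{245224} \approx 2.3171$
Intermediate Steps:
$b = -4$ ($b = -9 + 5 = -4$)
$G{\left(j \right)} = \frac{-4 + j + \frac{8}{-4 + j}}{j}$ ($G{\left(j \right)} = 2 \frac{j - \left(4 - \frac{1}{j - 4} \cdot 8\right)}{j + j} = 2 \frac{j - \left(4 - \frac{1}{-4 + j} 8\right)}{2 j} = 2 \left(j - \left(4 - \frac{8}{-4 + j}\right)\right) \frac{1}{2 j} = 2 \left(-4 + j + \frac{8}{-4 + j}\right) \frac{1}{2 j} = 2 \frac{-4 + j + \frac{8}{-4 + j}}{2 j} = \frac{-4 + j + \frac{8}{-4 + j}}{j}$)
$V{\left(151 \right)} + G{\left(n \right)} = \frac{204}{151} + \frac{24 + 116^{2} - 928}{116 \left(-4 + 116\right)} = 204 \cdot \frac{1}{151} + \frac{24 + 13456 - 928}{116 \cdot 112} = \frac{204}{151} + \frac{1}{116} \cdot \frac{1}{112} \cdot 12552 = \frac{204}{151} + \frac{1569}{1624} = \frac{568215}{245224}$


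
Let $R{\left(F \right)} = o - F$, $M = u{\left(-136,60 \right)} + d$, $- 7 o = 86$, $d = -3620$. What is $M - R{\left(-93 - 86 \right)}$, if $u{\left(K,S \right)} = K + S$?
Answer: $- \frac{27039}{7} \approx -3862.7$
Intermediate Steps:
$o = - \frac{86}{7}$ ($o = \left(- \frac{1}{7}\right) 86 = - \frac{86}{7} \approx -12.286$)
$M = -3696$ ($M = \left(-136 + 60\right) - 3620 = -76 - 3620 = -3696$)
$R{\left(F \right)} = - \frac{86}{7} - F$
$M - R{\left(-93 - 86 \right)} = -3696 - \left(- \frac{86}{7} - \left(-93 - 86\right)\right) = -3696 - \left(- \frac{86}{7} - -179\right) = -3696 - \left(- \frac{86}{7} + 179\right) = -3696 - \frac{1167}{7} = - \frac{27039}{7}$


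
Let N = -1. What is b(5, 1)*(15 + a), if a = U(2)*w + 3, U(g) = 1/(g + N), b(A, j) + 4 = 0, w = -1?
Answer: -68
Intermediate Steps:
b(A, j) = -4 (b(A, j) = -4 + 0 = -4)
U(g) = 1/(-1 + g) (U(g) = 1/(g - 1) = 1/(-1 + g))
a = 2 (a = -1/(-1 + 2) + 3 = -1/1 + 3 = 1*(-1) + 3 = -1 + 3 = 2)
b(5, 1)*(15 + a) = -4*(15 + 2) = -4*17 = -68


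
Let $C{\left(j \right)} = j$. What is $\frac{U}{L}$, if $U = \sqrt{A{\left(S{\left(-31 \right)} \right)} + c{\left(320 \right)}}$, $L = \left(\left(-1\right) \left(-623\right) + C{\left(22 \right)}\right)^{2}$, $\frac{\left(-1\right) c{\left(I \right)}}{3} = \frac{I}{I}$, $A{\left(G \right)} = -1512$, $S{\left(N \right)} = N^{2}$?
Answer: $\frac{i \sqrt{1515}}{416025} \approx 9.3559 \cdot 10^{-5} i$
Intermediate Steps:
$c{\left(I \right)} = -3$ ($c{\left(I \right)} = - 3 \frac{I}{I} = \left(-3\right) 1 = -3$)
$L = 416025$ ($L = \left(\left(-1\right) \left(-623\right) + 22\right)^{2} = \left(623 + 22\right)^{2} = 645^{2} = 416025$)
$U = i \sqrt{1515}$ ($U = \sqrt{-1512 - 3} = \sqrt{-1515} = i \sqrt{1515} \approx 38.923 i$)
$\frac{U}{L} = \frac{i \sqrt{1515}}{416025}$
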